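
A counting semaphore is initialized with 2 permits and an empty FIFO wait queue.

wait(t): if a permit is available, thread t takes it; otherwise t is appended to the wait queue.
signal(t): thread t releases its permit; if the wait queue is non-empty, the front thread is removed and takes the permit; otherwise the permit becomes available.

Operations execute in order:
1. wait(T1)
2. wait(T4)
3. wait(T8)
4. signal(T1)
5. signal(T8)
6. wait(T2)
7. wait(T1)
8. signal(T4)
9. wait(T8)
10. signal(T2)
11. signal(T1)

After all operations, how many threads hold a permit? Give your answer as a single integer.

Answer: 1

Derivation:
Step 1: wait(T1) -> count=1 queue=[] holders={T1}
Step 2: wait(T4) -> count=0 queue=[] holders={T1,T4}
Step 3: wait(T8) -> count=0 queue=[T8] holders={T1,T4}
Step 4: signal(T1) -> count=0 queue=[] holders={T4,T8}
Step 5: signal(T8) -> count=1 queue=[] holders={T4}
Step 6: wait(T2) -> count=0 queue=[] holders={T2,T4}
Step 7: wait(T1) -> count=0 queue=[T1] holders={T2,T4}
Step 8: signal(T4) -> count=0 queue=[] holders={T1,T2}
Step 9: wait(T8) -> count=0 queue=[T8] holders={T1,T2}
Step 10: signal(T2) -> count=0 queue=[] holders={T1,T8}
Step 11: signal(T1) -> count=1 queue=[] holders={T8}
Final holders: {T8} -> 1 thread(s)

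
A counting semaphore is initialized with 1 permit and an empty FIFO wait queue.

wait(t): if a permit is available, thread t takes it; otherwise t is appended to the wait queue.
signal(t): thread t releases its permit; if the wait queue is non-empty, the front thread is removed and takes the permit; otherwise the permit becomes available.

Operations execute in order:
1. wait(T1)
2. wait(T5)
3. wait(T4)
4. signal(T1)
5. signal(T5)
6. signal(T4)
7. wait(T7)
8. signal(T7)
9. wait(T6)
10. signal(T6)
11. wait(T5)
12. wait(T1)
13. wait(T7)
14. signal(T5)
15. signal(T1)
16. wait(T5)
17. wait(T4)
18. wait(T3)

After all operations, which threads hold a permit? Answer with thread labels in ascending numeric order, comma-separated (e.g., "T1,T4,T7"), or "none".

Answer: T7

Derivation:
Step 1: wait(T1) -> count=0 queue=[] holders={T1}
Step 2: wait(T5) -> count=0 queue=[T5] holders={T1}
Step 3: wait(T4) -> count=0 queue=[T5,T4] holders={T1}
Step 4: signal(T1) -> count=0 queue=[T4] holders={T5}
Step 5: signal(T5) -> count=0 queue=[] holders={T4}
Step 6: signal(T4) -> count=1 queue=[] holders={none}
Step 7: wait(T7) -> count=0 queue=[] holders={T7}
Step 8: signal(T7) -> count=1 queue=[] holders={none}
Step 9: wait(T6) -> count=0 queue=[] holders={T6}
Step 10: signal(T6) -> count=1 queue=[] holders={none}
Step 11: wait(T5) -> count=0 queue=[] holders={T5}
Step 12: wait(T1) -> count=0 queue=[T1] holders={T5}
Step 13: wait(T7) -> count=0 queue=[T1,T7] holders={T5}
Step 14: signal(T5) -> count=0 queue=[T7] holders={T1}
Step 15: signal(T1) -> count=0 queue=[] holders={T7}
Step 16: wait(T5) -> count=0 queue=[T5] holders={T7}
Step 17: wait(T4) -> count=0 queue=[T5,T4] holders={T7}
Step 18: wait(T3) -> count=0 queue=[T5,T4,T3] holders={T7}
Final holders: T7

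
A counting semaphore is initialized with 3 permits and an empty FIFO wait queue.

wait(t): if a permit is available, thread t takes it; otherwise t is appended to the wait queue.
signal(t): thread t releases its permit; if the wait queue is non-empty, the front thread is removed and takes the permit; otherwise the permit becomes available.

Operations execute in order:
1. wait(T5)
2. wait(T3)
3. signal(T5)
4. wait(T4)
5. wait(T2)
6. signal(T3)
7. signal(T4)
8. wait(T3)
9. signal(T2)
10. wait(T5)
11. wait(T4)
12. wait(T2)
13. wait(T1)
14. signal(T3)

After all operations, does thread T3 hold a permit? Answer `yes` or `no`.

Step 1: wait(T5) -> count=2 queue=[] holders={T5}
Step 2: wait(T3) -> count=1 queue=[] holders={T3,T5}
Step 3: signal(T5) -> count=2 queue=[] holders={T3}
Step 4: wait(T4) -> count=1 queue=[] holders={T3,T4}
Step 5: wait(T2) -> count=0 queue=[] holders={T2,T3,T4}
Step 6: signal(T3) -> count=1 queue=[] holders={T2,T4}
Step 7: signal(T4) -> count=2 queue=[] holders={T2}
Step 8: wait(T3) -> count=1 queue=[] holders={T2,T3}
Step 9: signal(T2) -> count=2 queue=[] holders={T3}
Step 10: wait(T5) -> count=1 queue=[] holders={T3,T5}
Step 11: wait(T4) -> count=0 queue=[] holders={T3,T4,T5}
Step 12: wait(T2) -> count=0 queue=[T2] holders={T3,T4,T5}
Step 13: wait(T1) -> count=0 queue=[T2,T1] holders={T3,T4,T5}
Step 14: signal(T3) -> count=0 queue=[T1] holders={T2,T4,T5}
Final holders: {T2,T4,T5} -> T3 not in holders

Answer: no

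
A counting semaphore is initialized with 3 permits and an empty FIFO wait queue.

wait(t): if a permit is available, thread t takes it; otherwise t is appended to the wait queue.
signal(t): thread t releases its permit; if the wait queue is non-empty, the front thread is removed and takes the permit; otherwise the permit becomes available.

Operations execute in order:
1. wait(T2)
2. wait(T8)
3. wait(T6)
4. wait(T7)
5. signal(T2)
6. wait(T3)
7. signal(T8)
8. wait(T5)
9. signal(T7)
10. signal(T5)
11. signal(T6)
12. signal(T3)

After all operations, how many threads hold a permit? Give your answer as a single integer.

Answer: 0

Derivation:
Step 1: wait(T2) -> count=2 queue=[] holders={T2}
Step 2: wait(T8) -> count=1 queue=[] holders={T2,T8}
Step 3: wait(T6) -> count=0 queue=[] holders={T2,T6,T8}
Step 4: wait(T7) -> count=0 queue=[T7] holders={T2,T6,T8}
Step 5: signal(T2) -> count=0 queue=[] holders={T6,T7,T8}
Step 6: wait(T3) -> count=0 queue=[T3] holders={T6,T7,T8}
Step 7: signal(T8) -> count=0 queue=[] holders={T3,T6,T7}
Step 8: wait(T5) -> count=0 queue=[T5] holders={T3,T6,T7}
Step 9: signal(T7) -> count=0 queue=[] holders={T3,T5,T6}
Step 10: signal(T5) -> count=1 queue=[] holders={T3,T6}
Step 11: signal(T6) -> count=2 queue=[] holders={T3}
Step 12: signal(T3) -> count=3 queue=[] holders={none}
Final holders: {none} -> 0 thread(s)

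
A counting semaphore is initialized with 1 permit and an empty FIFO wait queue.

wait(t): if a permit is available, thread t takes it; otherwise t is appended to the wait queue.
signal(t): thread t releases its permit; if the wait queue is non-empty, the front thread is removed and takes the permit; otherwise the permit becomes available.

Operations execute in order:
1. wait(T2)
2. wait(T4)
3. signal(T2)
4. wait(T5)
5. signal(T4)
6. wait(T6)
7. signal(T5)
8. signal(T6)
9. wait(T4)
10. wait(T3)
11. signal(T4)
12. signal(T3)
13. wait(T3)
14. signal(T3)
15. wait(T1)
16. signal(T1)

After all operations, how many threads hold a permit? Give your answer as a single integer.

Step 1: wait(T2) -> count=0 queue=[] holders={T2}
Step 2: wait(T4) -> count=0 queue=[T4] holders={T2}
Step 3: signal(T2) -> count=0 queue=[] holders={T4}
Step 4: wait(T5) -> count=0 queue=[T5] holders={T4}
Step 5: signal(T4) -> count=0 queue=[] holders={T5}
Step 6: wait(T6) -> count=0 queue=[T6] holders={T5}
Step 7: signal(T5) -> count=0 queue=[] holders={T6}
Step 8: signal(T6) -> count=1 queue=[] holders={none}
Step 9: wait(T4) -> count=0 queue=[] holders={T4}
Step 10: wait(T3) -> count=0 queue=[T3] holders={T4}
Step 11: signal(T4) -> count=0 queue=[] holders={T3}
Step 12: signal(T3) -> count=1 queue=[] holders={none}
Step 13: wait(T3) -> count=0 queue=[] holders={T3}
Step 14: signal(T3) -> count=1 queue=[] holders={none}
Step 15: wait(T1) -> count=0 queue=[] holders={T1}
Step 16: signal(T1) -> count=1 queue=[] holders={none}
Final holders: {none} -> 0 thread(s)

Answer: 0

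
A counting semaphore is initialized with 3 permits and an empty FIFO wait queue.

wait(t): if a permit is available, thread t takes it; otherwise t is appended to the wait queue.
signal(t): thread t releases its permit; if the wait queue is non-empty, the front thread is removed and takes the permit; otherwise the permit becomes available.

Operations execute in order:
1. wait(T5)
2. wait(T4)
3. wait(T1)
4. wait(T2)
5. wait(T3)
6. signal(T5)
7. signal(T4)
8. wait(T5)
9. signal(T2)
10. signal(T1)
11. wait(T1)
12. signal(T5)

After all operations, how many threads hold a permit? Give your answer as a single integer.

Answer: 2

Derivation:
Step 1: wait(T5) -> count=2 queue=[] holders={T5}
Step 2: wait(T4) -> count=1 queue=[] holders={T4,T5}
Step 3: wait(T1) -> count=0 queue=[] holders={T1,T4,T5}
Step 4: wait(T2) -> count=0 queue=[T2] holders={T1,T4,T5}
Step 5: wait(T3) -> count=0 queue=[T2,T3] holders={T1,T4,T5}
Step 6: signal(T5) -> count=0 queue=[T3] holders={T1,T2,T4}
Step 7: signal(T4) -> count=0 queue=[] holders={T1,T2,T3}
Step 8: wait(T5) -> count=0 queue=[T5] holders={T1,T2,T3}
Step 9: signal(T2) -> count=0 queue=[] holders={T1,T3,T5}
Step 10: signal(T1) -> count=1 queue=[] holders={T3,T5}
Step 11: wait(T1) -> count=0 queue=[] holders={T1,T3,T5}
Step 12: signal(T5) -> count=1 queue=[] holders={T1,T3}
Final holders: {T1,T3} -> 2 thread(s)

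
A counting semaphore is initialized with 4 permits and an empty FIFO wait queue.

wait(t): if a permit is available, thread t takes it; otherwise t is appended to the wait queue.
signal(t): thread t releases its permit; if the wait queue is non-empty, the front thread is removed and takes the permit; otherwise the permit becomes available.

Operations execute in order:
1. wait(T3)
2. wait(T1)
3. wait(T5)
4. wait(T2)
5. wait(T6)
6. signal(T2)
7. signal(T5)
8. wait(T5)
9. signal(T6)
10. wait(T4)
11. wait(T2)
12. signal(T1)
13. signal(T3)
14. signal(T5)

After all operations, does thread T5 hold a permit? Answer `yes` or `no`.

Step 1: wait(T3) -> count=3 queue=[] holders={T3}
Step 2: wait(T1) -> count=2 queue=[] holders={T1,T3}
Step 3: wait(T5) -> count=1 queue=[] holders={T1,T3,T5}
Step 4: wait(T2) -> count=0 queue=[] holders={T1,T2,T3,T5}
Step 5: wait(T6) -> count=0 queue=[T6] holders={T1,T2,T3,T5}
Step 6: signal(T2) -> count=0 queue=[] holders={T1,T3,T5,T6}
Step 7: signal(T5) -> count=1 queue=[] holders={T1,T3,T6}
Step 8: wait(T5) -> count=0 queue=[] holders={T1,T3,T5,T6}
Step 9: signal(T6) -> count=1 queue=[] holders={T1,T3,T5}
Step 10: wait(T4) -> count=0 queue=[] holders={T1,T3,T4,T5}
Step 11: wait(T2) -> count=0 queue=[T2] holders={T1,T3,T4,T5}
Step 12: signal(T1) -> count=0 queue=[] holders={T2,T3,T4,T5}
Step 13: signal(T3) -> count=1 queue=[] holders={T2,T4,T5}
Step 14: signal(T5) -> count=2 queue=[] holders={T2,T4}
Final holders: {T2,T4} -> T5 not in holders

Answer: no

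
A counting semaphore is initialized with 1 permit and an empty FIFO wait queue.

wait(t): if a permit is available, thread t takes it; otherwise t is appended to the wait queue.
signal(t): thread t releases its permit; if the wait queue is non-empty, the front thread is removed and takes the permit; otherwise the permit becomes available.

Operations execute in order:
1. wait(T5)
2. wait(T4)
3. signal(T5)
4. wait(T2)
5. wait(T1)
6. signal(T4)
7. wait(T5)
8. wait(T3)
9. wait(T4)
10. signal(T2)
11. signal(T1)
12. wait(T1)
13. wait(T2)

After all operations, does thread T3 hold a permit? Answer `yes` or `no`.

Step 1: wait(T5) -> count=0 queue=[] holders={T5}
Step 2: wait(T4) -> count=0 queue=[T4] holders={T5}
Step 3: signal(T5) -> count=0 queue=[] holders={T4}
Step 4: wait(T2) -> count=0 queue=[T2] holders={T4}
Step 5: wait(T1) -> count=0 queue=[T2,T1] holders={T4}
Step 6: signal(T4) -> count=0 queue=[T1] holders={T2}
Step 7: wait(T5) -> count=0 queue=[T1,T5] holders={T2}
Step 8: wait(T3) -> count=0 queue=[T1,T5,T3] holders={T2}
Step 9: wait(T4) -> count=0 queue=[T1,T5,T3,T4] holders={T2}
Step 10: signal(T2) -> count=0 queue=[T5,T3,T4] holders={T1}
Step 11: signal(T1) -> count=0 queue=[T3,T4] holders={T5}
Step 12: wait(T1) -> count=0 queue=[T3,T4,T1] holders={T5}
Step 13: wait(T2) -> count=0 queue=[T3,T4,T1,T2] holders={T5}
Final holders: {T5} -> T3 not in holders

Answer: no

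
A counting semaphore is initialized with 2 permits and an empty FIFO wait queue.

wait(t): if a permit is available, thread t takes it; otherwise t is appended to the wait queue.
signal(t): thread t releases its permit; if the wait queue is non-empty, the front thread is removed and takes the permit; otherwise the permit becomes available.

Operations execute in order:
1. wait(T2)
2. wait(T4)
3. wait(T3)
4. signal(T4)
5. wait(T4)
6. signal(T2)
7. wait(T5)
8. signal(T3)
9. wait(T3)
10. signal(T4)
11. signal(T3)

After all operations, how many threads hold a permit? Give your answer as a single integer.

Step 1: wait(T2) -> count=1 queue=[] holders={T2}
Step 2: wait(T4) -> count=0 queue=[] holders={T2,T4}
Step 3: wait(T3) -> count=0 queue=[T3] holders={T2,T4}
Step 4: signal(T4) -> count=0 queue=[] holders={T2,T3}
Step 5: wait(T4) -> count=0 queue=[T4] holders={T2,T3}
Step 6: signal(T2) -> count=0 queue=[] holders={T3,T4}
Step 7: wait(T5) -> count=0 queue=[T5] holders={T3,T4}
Step 8: signal(T3) -> count=0 queue=[] holders={T4,T5}
Step 9: wait(T3) -> count=0 queue=[T3] holders={T4,T5}
Step 10: signal(T4) -> count=0 queue=[] holders={T3,T5}
Step 11: signal(T3) -> count=1 queue=[] holders={T5}
Final holders: {T5} -> 1 thread(s)

Answer: 1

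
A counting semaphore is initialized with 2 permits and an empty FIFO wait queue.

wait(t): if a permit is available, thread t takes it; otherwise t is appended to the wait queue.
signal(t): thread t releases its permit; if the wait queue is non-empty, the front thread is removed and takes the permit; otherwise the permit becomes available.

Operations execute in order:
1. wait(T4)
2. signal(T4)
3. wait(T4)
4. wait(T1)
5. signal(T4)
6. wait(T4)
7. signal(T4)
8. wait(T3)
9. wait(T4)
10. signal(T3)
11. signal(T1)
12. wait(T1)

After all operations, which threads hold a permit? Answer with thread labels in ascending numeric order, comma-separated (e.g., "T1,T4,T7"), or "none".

Step 1: wait(T4) -> count=1 queue=[] holders={T4}
Step 2: signal(T4) -> count=2 queue=[] holders={none}
Step 3: wait(T4) -> count=1 queue=[] holders={T4}
Step 4: wait(T1) -> count=0 queue=[] holders={T1,T4}
Step 5: signal(T4) -> count=1 queue=[] holders={T1}
Step 6: wait(T4) -> count=0 queue=[] holders={T1,T4}
Step 7: signal(T4) -> count=1 queue=[] holders={T1}
Step 8: wait(T3) -> count=0 queue=[] holders={T1,T3}
Step 9: wait(T4) -> count=0 queue=[T4] holders={T1,T3}
Step 10: signal(T3) -> count=0 queue=[] holders={T1,T4}
Step 11: signal(T1) -> count=1 queue=[] holders={T4}
Step 12: wait(T1) -> count=0 queue=[] holders={T1,T4}
Final holders: T1,T4

Answer: T1,T4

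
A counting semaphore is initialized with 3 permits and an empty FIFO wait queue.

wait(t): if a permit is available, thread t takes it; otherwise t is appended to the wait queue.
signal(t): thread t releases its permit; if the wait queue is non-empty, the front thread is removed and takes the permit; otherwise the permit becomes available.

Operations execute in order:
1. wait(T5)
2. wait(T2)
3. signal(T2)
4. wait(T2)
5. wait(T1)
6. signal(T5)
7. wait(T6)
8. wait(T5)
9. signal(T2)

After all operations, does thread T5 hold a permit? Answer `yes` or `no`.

Step 1: wait(T5) -> count=2 queue=[] holders={T5}
Step 2: wait(T2) -> count=1 queue=[] holders={T2,T5}
Step 3: signal(T2) -> count=2 queue=[] holders={T5}
Step 4: wait(T2) -> count=1 queue=[] holders={T2,T5}
Step 5: wait(T1) -> count=0 queue=[] holders={T1,T2,T5}
Step 6: signal(T5) -> count=1 queue=[] holders={T1,T2}
Step 7: wait(T6) -> count=0 queue=[] holders={T1,T2,T6}
Step 8: wait(T5) -> count=0 queue=[T5] holders={T1,T2,T6}
Step 9: signal(T2) -> count=0 queue=[] holders={T1,T5,T6}
Final holders: {T1,T5,T6} -> T5 in holders

Answer: yes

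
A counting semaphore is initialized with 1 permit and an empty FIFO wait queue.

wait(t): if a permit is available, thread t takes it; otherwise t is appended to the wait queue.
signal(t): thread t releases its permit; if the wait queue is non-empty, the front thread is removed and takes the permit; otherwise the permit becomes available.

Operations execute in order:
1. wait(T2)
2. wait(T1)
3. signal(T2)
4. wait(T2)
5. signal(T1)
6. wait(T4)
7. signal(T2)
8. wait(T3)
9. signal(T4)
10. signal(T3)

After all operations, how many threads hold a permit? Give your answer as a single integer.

Answer: 0

Derivation:
Step 1: wait(T2) -> count=0 queue=[] holders={T2}
Step 2: wait(T1) -> count=0 queue=[T1] holders={T2}
Step 3: signal(T2) -> count=0 queue=[] holders={T1}
Step 4: wait(T2) -> count=0 queue=[T2] holders={T1}
Step 5: signal(T1) -> count=0 queue=[] holders={T2}
Step 6: wait(T4) -> count=0 queue=[T4] holders={T2}
Step 7: signal(T2) -> count=0 queue=[] holders={T4}
Step 8: wait(T3) -> count=0 queue=[T3] holders={T4}
Step 9: signal(T4) -> count=0 queue=[] holders={T3}
Step 10: signal(T3) -> count=1 queue=[] holders={none}
Final holders: {none} -> 0 thread(s)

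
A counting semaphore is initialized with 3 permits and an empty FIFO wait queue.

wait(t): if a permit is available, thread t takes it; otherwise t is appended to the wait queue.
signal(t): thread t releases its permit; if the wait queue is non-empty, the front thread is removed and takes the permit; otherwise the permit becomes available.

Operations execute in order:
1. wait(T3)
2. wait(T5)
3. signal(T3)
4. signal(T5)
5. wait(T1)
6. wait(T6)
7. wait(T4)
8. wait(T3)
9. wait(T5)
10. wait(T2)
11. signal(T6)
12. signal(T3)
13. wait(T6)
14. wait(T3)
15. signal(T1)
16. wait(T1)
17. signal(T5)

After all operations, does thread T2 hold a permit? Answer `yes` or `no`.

Answer: yes

Derivation:
Step 1: wait(T3) -> count=2 queue=[] holders={T3}
Step 2: wait(T5) -> count=1 queue=[] holders={T3,T5}
Step 3: signal(T3) -> count=2 queue=[] holders={T5}
Step 4: signal(T5) -> count=3 queue=[] holders={none}
Step 5: wait(T1) -> count=2 queue=[] holders={T1}
Step 6: wait(T6) -> count=1 queue=[] holders={T1,T6}
Step 7: wait(T4) -> count=0 queue=[] holders={T1,T4,T6}
Step 8: wait(T3) -> count=0 queue=[T3] holders={T1,T4,T6}
Step 9: wait(T5) -> count=0 queue=[T3,T5] holders={T1,T4,T6}
Step 10: wait(T2) -> count=0 queue=[T3,T5,T2] holders={T1,T4,T6}
Step 11: signal(T6) -> count=0 queue=[T5,T2] holders={T1,T3,T4}
Step 12: signal(T3) -> count=0 queue=[T2] holders={T1,T4,T5}
Step 13: wait(T6) -> count=0 queue=[T2,T6] holders={T1,T4,T5}
Step 14: wait(T3) -> count=0 queue=[T2,T6,T3] holders={T1,T4,T5}
Step 15: signal(T1) -> count=0 queue=[T6,T3] holders={T2,T4,T5}
Step 16: wait(T1) -> count=0 queue=[T6,T3,T1] holders={T2,T4,T5}
Step 17: signal(T5) -> count=0 queue=[T3,T1] holders={T2,T4,T6}
Final holders: {T2,T4,T6} -> T2 in holders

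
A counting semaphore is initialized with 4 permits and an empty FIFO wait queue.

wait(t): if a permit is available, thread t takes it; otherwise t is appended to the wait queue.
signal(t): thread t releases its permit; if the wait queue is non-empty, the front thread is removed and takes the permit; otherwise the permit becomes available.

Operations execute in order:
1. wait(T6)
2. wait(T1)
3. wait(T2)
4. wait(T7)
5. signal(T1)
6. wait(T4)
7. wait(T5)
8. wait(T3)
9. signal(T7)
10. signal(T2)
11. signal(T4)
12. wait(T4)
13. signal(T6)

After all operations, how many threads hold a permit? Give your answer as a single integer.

Answer: 3

Derivation:
Step 1: wait(T6) -> count=3 queue=[] holders={T6}
Step 2: wait(T1) -> count=2 queue=[] holders={T1,T6}
Step 3: wait(T2) -> count=1 queue=[] holders={T1,T2,T6}
Step 4: wait(T7) -> count=0 queue=[] holders={T1,T2,T6,T7}
Step 5: signal(T1) -> count=1 queue=[] holders={T2,T6,T7}
Step 6: wait(T4) -> count=0 queue=[] holders={T2,T4,T6,T7}
Step 7: wait(T5) -> count=0 queue=[T5] holders={T2,T4,T6,T7}
Step 8: wait(T3) -> count=0 queue=[T5,T3] holders={T2,T4,T6,T7}
Step 9: signal(T7) -> count=0 queue=[T3] holders={T2,T4,T5,T6}
Step 10: signal(T2) -> count=0 queue=[] holders={T3,T4,T5,T6}
Step 11: signal(T4) -> count=1 queue=[] holders={T3,T5,T6}
Step 12: wait(T4) -> count=0 queue=[] holders={T3,T4,T5,T6}
Step 13: signal(T6) -> count=1 queue=[] holders={T3,T4,T5}
Final holders: {T3,T4,T5} -> 3 thread(s)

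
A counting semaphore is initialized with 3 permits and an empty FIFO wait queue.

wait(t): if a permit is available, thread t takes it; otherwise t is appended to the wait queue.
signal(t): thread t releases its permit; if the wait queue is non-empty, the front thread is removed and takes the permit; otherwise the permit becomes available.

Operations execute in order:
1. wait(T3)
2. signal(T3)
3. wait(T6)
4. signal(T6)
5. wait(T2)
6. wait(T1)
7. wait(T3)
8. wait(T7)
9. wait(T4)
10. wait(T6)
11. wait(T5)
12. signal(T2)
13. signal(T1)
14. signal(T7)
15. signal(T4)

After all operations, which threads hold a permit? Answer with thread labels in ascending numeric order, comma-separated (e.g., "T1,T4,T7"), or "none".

Answer: T3,T5,T6

Derivation:
Step 1: wait(T3) -> count=2 queue=[] holders={T3}
Step 2: signal(T3) -> count=3 queue=[] holders={none}
Step 3: wait(T6) -> count=2 queue=[] holders={T6}
Step 4: signal(T6) -> count=3 queue=[] holders={none}
Step 5: wait(T2) -> count=2 queue=[] holders={T2}
Step 6: wait(T1) -> count=1 queue=[] holders={T1,T2}
Step 7: wait(T3) -> count=0 queue=[] holders={T1,T2,T3}
Step 8: wait(T7) -> count=0 queue=[T7] holders={T1,T2,T3}
Step 9: wait(T4) -> count=0 queue=[T7,T4] holders={T1,T2,T3}
Step 10: wait(T6) -> count=0 queue=[T7,T4,T6] holders={T1,T2,T3}
Step 11: wait(T5) -> count=0 queue=[T7,T4,T6,T5] holders={T1,T2,T3}
Step 12: signal(T2) -> count=0 queue=[T4,T6,T5] holders={T1,T3,T7}
Step 13: signal(T1) -> count=0 queue=[T6,T5] holders={T3,T4,T7}
Step 14: signal(T7) -> count=0 queue=[T5] holders={T3,T4,T6}
Step 15: signal(T4) -> count=0 queue=[] holders={T3,T5,T6}
Final holders: T3,T5,T6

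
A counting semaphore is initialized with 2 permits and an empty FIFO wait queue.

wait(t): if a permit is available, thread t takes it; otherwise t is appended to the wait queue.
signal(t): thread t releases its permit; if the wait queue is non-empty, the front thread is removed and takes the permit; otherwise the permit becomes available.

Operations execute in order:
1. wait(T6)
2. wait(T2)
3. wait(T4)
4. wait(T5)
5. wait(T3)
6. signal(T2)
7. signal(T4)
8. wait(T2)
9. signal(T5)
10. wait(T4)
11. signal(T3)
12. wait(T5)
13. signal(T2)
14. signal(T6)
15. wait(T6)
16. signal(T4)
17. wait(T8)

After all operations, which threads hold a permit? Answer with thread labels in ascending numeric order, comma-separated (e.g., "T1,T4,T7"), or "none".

Answer: T5,T6

Derivation:
Step 1: wait(T6) -> count=1 queue=[] holders={T6}
Step 2: wait(T2) -> count=0 queue=[] holders={T2,T6}
Step 3: wait(T4) -> count=0 queue=[T4] holders={T2,T6}
Step 4: wait(T5) -> count=0 queue=[T4,T5] holders={T2,T6}
Step 5: wait(T3) -> count=0 queue=[T4,T5,T3] holders={T2,T6}
Step 6: signal(T2) -> count=0 queue=[T5,T3] holders={T4,T6}
Step 7: signal(T4) -> count=0 queue=[T3] holders={T5,T6}
Step 8: wait(T2) -> count=0 queue=[T3,T2] holders={T5,T6}
Step 9: signal(T5) -> count=0 queue=[T2] holders={T3,T6}
Step 10: wait(T4) -> count=0 queue=[T2,T4] holders={T3,T6}
Step 11: signal(T3) -> count=0 queue=[T4] holders={T2,T6}
Step 12: wait(T5) -> count=0 queue=[T4,T5] holders={T2,T6}
Step 13: signal(T2) -> count=0 queue=[T5] holders={T4,T6}
Step 14: signal(T6) -> count=0 queue=[] holders={T4,T5}
Step 15: wait(T6) -> count=0 queue=[T6] holders={T4,T5}
Step 16: signal(T4) -> count=0 queue=[] holders={T5,T6}
Step 17: wait(T8) -> count=0 queue=[T8] holders={T5,T6}
Final holders: T5,T6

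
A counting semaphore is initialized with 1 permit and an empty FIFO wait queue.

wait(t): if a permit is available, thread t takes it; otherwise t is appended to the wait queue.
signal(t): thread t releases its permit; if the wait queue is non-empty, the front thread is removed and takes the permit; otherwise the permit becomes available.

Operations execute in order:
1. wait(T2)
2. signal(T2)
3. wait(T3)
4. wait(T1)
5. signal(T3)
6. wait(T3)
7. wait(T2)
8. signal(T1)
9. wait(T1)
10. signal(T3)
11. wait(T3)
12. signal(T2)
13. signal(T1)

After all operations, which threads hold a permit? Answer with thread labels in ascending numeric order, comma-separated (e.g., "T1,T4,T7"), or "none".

Step 1: wait(T2) -> count=0 queue=[] holders={T2}
Step 2: signal(T2) -> count=1 queue=[] holders={none}
Step 3: wait(T3) -> count=0 queue=[] holders={T3}
Step 4: wait(T1) -> count=0 queue=[T1] holders={T3}
Step 5: signal(T3) -> count=0 queue=[] holders={T1}
Step 6: wait(T3) -> count=0 queue=[T3] holders={T1}
Step 7: wait(T2) -> count=0 queue=[T3,T2] holders={T1}
Step 8: signal(T1) -> count=0 queue=[T2] holders={T3}
Step 9: wait(T1) -> count=0 queue=[T2,T1] holders={T3}
Step 10: signal(T3) -> count=0 queue=[T1] holders={T2}
Step 11: wait(T3) -> count=0 queue=[T1,T3] holders={T2}
Step 12: signal(T2) -> count=0 queue=[T3] holders={T1}
Step 13: signal(T1) -> count=0 queue=[] holders={T3}
Final holders: T3

Answer: T3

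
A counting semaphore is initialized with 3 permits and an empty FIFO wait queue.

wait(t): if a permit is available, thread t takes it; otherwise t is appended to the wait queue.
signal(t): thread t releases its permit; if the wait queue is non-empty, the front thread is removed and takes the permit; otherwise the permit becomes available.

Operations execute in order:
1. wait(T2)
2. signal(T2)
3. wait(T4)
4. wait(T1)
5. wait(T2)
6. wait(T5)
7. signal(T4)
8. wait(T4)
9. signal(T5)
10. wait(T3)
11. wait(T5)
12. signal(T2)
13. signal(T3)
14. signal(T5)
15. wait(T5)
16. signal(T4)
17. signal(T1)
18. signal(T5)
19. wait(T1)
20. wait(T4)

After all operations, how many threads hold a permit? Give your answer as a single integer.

Answer: 2

Derivation:
Step 1: wait(T2) -> count=2 queue=[] holders={T2}
Step 2: signal(T2) -> count=3 queue=[] holders={none}
Step 3: wait(T4) -> count=2 queue=[] holders={T4}
Step 4: wait(T1) -> count=1 queue=[] holders={T1,T4}
Step 5: wait(T2) -> count=0 queue=[] holders={T1,T2,T4}
Step 6: wait(T5) -> count=0 queue=[T5] holders={T1,T2,T4}
Step 7: signal(T4) -> count=0 queue=[] holders={T1,T2,T5}
Step 8: wait(T4) -> count=0 queue=[T4] holders={T1,T2,T5}
Step 9: signal(T5) -> count=0 queue=[] holders={T1,T2,T4}
Step 10: wait(T3) -> count=0 queue=[T3] holders={T1,T2,T4}
Step 11: wait(T5) -> count=0 queue=[T3,T5] holders={T1,T2,T4}
Step 12: signal(T2) -> count=0 queue=[T5] holders={T1,T3,T4}
Step 13: signal(T3) -> count=0 queue=[] holders={T1,T4,T5}
Step 14: signal(T5) -> count=1 queue=[] holders={T1,T4}
Step 15: wait(T5) -> count=0 queue=[] holders={T1,T4,T5}
Step 16: signal(T4) -> count=1 queue=[] holders={T1,T5}
Step 17: signal(T1) -> count=2 queue=[] holders={T5}
Step 18: signal(T5) -> count=3 queue=[] holders={none}
Step 19: wait(T1) -> count=2 queue=[] holders={T1}
Step 20: wait(T4) -> count=1 queue=[] holders={T1,T4}
Final holders: {T1,T4} -> 2 thread(s)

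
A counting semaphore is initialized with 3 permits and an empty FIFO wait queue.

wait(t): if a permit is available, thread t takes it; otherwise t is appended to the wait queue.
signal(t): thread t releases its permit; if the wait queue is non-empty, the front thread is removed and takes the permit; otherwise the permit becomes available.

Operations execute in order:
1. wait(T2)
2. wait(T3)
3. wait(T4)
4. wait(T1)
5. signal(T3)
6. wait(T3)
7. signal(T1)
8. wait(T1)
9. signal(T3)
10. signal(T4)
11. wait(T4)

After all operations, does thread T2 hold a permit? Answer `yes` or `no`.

Answer: yes

Derivation:
Step 1: wait(T2) -> count=2 queue=[] holders={T2}
Step 2: wait(T3) -> count=1 queue=[] holders={T2,T3}
Step 3: wait(T4) -> count=0 queue=[] holders={T2,T3,T4}
Step 4: wait(T1) -> count=0 queue=[T1] holders={T2,T3,T4}
Step 5: signal(T3) -> count=0 queue=[] holders={T1,T2,T4}
Step 6: wait(T3) -> count=0 queue=[T3] holders={T1,T2,T4}
Step 7: signal(T1) -> count=0 queue=[] holders={T2,T3,T4}
Step 8: wait(T1) -> count=0 queue=[T1] holders={T2,T3,T4}
Step 9: signal(T3) -> count=0 queue=[] holders={T1,T2,T4}
Step 10: signal(T4) -> count=1 queue=[] holders={T1,T2}
Step 11: wait(T4) -> count=0 queue=[] holders={T1,T2,T4}
Final holders: {T1,T2,T4} -> T2 in holders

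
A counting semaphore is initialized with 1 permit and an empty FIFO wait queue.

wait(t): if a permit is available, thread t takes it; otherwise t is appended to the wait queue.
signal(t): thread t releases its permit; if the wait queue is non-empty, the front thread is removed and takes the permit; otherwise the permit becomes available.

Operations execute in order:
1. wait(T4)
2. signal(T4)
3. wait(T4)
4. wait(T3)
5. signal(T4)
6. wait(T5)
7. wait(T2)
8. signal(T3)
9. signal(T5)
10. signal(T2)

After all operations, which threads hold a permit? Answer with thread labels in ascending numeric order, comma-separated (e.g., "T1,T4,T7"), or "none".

Answer: none

Derivation:
Step 1: wait(T4) -> count=0 queue=[] holders={T4}
Step 2: signal(T4) -> count=1 queue=[] holders={none}
Step 3: wait(T4) -> count=0 queue=[] holders={T4}
Step 4: wait(T3) -> count=0 queue=[T3] holders={T4}
Step 5: signal(T4) -> count=0 queue=[] holders={T3}
Step 6: wait(T5) -> count=0 queue=[T5] holders={T3}
Step 7: wait(T2) -> count=0 queue=[T5,T2] holders={T3}
Step 8: signal(T3) -> count=0 queue=[T2] holders={T5}
Step 9: signal(T5) -> count=0 queue=[] holders={T2}
Step 10: signal(T2) -> count=1 queue=[] holders={none}
Final holders: none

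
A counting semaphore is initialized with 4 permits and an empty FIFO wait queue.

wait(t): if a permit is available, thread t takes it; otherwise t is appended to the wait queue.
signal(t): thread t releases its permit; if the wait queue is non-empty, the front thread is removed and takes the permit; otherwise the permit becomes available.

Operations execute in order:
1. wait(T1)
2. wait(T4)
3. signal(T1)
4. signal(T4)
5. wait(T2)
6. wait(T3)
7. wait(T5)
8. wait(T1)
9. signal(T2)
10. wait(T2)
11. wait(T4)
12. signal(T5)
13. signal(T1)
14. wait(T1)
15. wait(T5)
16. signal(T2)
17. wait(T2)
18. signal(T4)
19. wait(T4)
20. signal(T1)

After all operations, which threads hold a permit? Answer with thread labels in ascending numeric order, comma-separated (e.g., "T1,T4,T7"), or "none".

Step 1: wait(T1) -> count=3 queue=[] holders={T1}
Step 2: wait(T4) -> count=2 queue=[] holders={T1,T4}
Step 3: signal(T1) -> count=3 queue=[] holders={T4}
Step 4: signal(T4) -> count=4 queue=[] holders={none}
Step 5: wait(T2) -> count=3 queue=[] holders={T2}
Step 6: wait(T3) -> count=2 queue=[] holders={T2,T3}
Step 7: wait(T5) -> count=1 queue=[] holders={T2,T3,T5}
Step 8: wait(T1) -> count=0 queue=[] holders={T1,T2,T3,T5}
Step 9: signal(T2) -> count=1 queue=[] holders={T1,T3,T5}
Step 10: wait(T2) -> count=0 queue=[] holders={T1,T2,T3,T5}
Step 11: wait(T4) -> count=0 queue=[T4] holders={T1,T2,T3,T5}
Step 12: signal(T5) -> count=0 queue=[] holders={T1,T2,T3,T4}
Step 13: signal(T1) -> count=1 queue=[] holders={T2,T3,T4}
Step 14: wait(T1) -> count=0 queue=[] holders={T1,T2,T3,T4}
Step 15: wait(T5) -> count=0 queue=[T5] holders={T1,T2,T3,T4}
Step 16: signal(T2) -> count=0 queue=[] holders={T1,T3,T4,T5}
Step 17: wait(T2) -> count=0 queue=[T2] holders={T1,T3,T4,T5}
Step 18: signal(T4) -> count=0 queue=[] holders={T1,T2,T3,T5}
Step 19: wait(T4) -> count=0 queue=[T4] holders={T1,T2,T3,T5}
Step 20: signal(T1) -> count=0 queue=[] holders={T2,T3,T4,T5}
Final holders: T2,T3,T4,T5

Answer: T2,T3,T4,T5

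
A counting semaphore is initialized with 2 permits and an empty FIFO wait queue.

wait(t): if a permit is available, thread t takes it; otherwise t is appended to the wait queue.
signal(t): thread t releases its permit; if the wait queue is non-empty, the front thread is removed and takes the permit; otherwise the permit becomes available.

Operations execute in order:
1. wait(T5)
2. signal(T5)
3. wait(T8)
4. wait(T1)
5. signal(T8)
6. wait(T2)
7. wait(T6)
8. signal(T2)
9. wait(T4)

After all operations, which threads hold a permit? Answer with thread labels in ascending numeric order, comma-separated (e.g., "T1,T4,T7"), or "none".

Step 1: wait(T5) -> count=1 queue=[] holders={T5}
Step 2: signal(T5) -> count=2 queue=[] holders={none}
Step 3: wait(T8) -> count=1 queue=[] holders={T8}
Step 4: wait(T1) -> count=0 queue=[] holders={T1,T8}
Step 5: signal(T8) -> count=1 queue=[] holders={T1}
Step 6: wait(T2) -> count=0 queue=[] holders={T1,T2}
Step 7: wait(T6) -> count=0 queue=[T6] holders={T1,T2}
Step 8: signal(T2) -> count=0 queue=[] holders={T1,T6}
Step 9: wait(T4) -> count=0 queue=[T4] holders={T1,T6}
Final holders: T1,T6

Answer: T1,T6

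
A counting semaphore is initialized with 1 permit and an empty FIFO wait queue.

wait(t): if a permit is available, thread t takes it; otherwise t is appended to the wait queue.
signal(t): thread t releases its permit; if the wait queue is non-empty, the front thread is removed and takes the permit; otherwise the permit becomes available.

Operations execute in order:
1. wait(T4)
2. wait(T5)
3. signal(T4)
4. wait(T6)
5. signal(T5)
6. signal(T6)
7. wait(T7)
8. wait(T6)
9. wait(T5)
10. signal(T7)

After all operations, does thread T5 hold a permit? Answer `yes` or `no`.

Answer: no

Derivation:
Step 1: wait(T4) -> count=0 queue=[] holders={T4}
Step 2: wait(T5) -> count=0 queue=[T5] holders={T4}
Step 3: signal(T4) -> count=0 queue=[] holders={T5}
Step 4: wait(T6) -> count=0 queue=[T6] holders={T5}
Step 5: signal(T5) -> count=0 queue=[] holders={T6}
Step 6: signal(T6) -> count=1 queue=[] holders={none}
Step 7: wait(T7) -> count=0 queue=[] holders={T7}
Step 8: wait(T6) -> count=0 queue=[T6] holders={T7}
Step 9: wait(T5) -> count=0 queue=[T6,T5] holders={T7}
Step 10: signal(T7) -> count=0 queue=[T5] holders={T6}
Final holders: {T6} -> T5 not in holders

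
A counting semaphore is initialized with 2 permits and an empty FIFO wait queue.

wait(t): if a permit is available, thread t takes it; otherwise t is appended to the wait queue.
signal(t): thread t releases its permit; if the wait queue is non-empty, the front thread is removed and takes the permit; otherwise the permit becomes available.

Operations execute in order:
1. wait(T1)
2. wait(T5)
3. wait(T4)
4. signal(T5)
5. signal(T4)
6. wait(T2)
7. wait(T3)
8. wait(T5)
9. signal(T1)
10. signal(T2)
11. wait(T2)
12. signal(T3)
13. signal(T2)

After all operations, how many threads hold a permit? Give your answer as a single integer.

Answer: 1

Derivation:
Step 1: wait(T1) -> count=1 queue=[] holders={T1}
Step 2: wait(T5) -> count=0 queue=[] holders={T1,T5}
Step 3: wait(T4) -> count=0 queue=[T4] holders={T1,T5}
Step 4: signal(T5) -> count=0 queue=[] holders={T1,T4}
Step 5: signal(T4) -> count=1 queue=[] holders={T1}
Step 6: wait(T2) -> count=0 queue=[] holders={T1,T2}
Step 7: wait(T3) -> count=0 queue=[T3] holders={T1,T2}
Step 8: wait(T5) -> count=0 queue=[T3,T5] holders={T1,T2}
Step 9: signal(T1) -> count=0 queue=[T5] holders={T2,T3}
Step 10: signal(T2) -> count=0 queue=[] holders={T3,T5}
Step 11: wait(T2) -> count=0 queue=[T2] holders={T3,T5}
Step 12: signal(T3) -> count=0 queue=[] holders={T2,T5}
Step 13: signal(T2) -> count=1 queue=[] holders={T5}
Final holders: {T5} -> 1 thread(s)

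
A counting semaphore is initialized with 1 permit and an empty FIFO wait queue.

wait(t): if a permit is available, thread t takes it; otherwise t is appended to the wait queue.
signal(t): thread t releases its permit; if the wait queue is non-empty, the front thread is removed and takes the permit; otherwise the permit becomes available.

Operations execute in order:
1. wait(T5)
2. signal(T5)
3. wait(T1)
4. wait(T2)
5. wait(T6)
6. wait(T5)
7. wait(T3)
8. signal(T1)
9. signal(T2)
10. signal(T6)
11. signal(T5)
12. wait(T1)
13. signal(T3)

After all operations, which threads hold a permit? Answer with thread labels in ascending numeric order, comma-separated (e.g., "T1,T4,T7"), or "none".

Step 1: wait(T5) -> count=0 queue=[] holders={T5}
Step 2: signal(T5) -> count=1 queue=[] holders={none}
Step 3: wait(T1) -> count=0 queue=[] holders={T1}
Step 4: wait(T2) -> count=0 queue=[T2] holders={T1}
Step 5: wait(T6) -> count=0 queue=[T2,T6] holders={T1}
Step 6: wait(T5) -> count=0 queue=[T2,T6,T5] holders={T1}
Step 7: wait(T3) -> count=0 queue=[T2,T6,T5,T3] holders={T1}
Step 8: signal(T1) -> count=0 queue=[T6,T5,T3] holders={T2}
Step 9: signal(T2) -> count=0 queue=[T5,T3] holders={T6}
Step 10: signal(T6) -> count=0 queue=[T3] holders={T5}
Step 11: signal(T5) -> count=0 queue=[] holders={T3}
Step 12: wait(T1) -> count=0 queue=[T1] holders={T3}
Step 13: signal(T3) -> count=0 queue=[] holders={T1}
Final holders: T1

Answer: T1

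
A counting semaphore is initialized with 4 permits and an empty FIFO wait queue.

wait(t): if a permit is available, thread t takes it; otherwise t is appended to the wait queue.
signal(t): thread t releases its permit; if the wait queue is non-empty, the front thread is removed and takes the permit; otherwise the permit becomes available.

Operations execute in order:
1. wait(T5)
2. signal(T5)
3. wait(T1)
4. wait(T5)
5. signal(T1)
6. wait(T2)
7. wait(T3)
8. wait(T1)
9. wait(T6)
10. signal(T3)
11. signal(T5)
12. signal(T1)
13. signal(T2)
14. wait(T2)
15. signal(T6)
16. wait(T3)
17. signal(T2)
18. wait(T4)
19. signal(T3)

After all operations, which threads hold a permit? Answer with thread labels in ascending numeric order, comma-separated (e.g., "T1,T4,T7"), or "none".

Step 1: wait(T5) -> count=3 queue=[] holders={T5}
Step 2: signal(T5) -> count=4 queue=[] holders={none}
Step 3: wait(T1) -> count=3 queue=[] holders={T1}
Step 4: wait(T5) -> count=2 queue=[] holders={T1,T5}
Step 5: signal(T1) -> count=3 queue=[] holders={T5}
Step 6: wait(T2) -> count=2 queue=[] holders={T2,T5}
Step 7: wait(T3) -> count=1 queue=[] holders={T2,T3,T5}
Step 8: wait(T1) -> count=0 queue=[] holders={T1,T2,T3,T5}
Step 9: wait(T6) -> count=0 queue=[T6] holders={T1,T2,T3,T5}
Step 10: signal(T3) -> count=0 queue=[] holders={T1,T2,T5,T6}
Step 11: signal(T5) -> count=1 queue=[] holders={T1,T2,T6}
Step 12: signal(T1) -> count=2 queue=[] holders={T2,T6}
Step 13: signal(T2) -> count=3 queue=[] holders={T6}
Step 14: wait(T2) -> count=2 queue=[] holders={T2,T6}
Step 15: signal(T6) -> count=3 queue=[] holders={T2}
Step 16: wait(T3) -> count=2 queue=[] holders={T2,T3}
Step 17: signal(T2) -> count=3 queue=[] holders={T3}
Step 18: wait(T4) -> count=2 queue=[] holders={T3,T4}
Step 19: signal(T3) -> count=3 queue=[] holders={T4}
Final holders: T4

Answer: T4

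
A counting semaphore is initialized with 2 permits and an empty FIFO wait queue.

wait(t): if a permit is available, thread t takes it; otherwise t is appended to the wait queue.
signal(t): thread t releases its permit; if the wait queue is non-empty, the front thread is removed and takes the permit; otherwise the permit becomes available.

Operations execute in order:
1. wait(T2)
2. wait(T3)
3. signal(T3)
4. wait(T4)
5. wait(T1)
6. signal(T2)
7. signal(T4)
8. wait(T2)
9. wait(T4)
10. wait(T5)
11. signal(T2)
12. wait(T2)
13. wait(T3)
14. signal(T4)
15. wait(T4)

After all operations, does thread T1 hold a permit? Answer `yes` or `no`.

Answer: yes

Derivation:
Step 1: wait(T2) -> count=1 queue=[] holders={T2}
Step 2: wait(T3) -> count=0 queue=[] holders={T2,T3}
Step 3: signal(T3) -> count=1 queue=[] holders={T2}
Step 4: wait(T4) -> count=0 queue=[] holders={T2,T4}
Step 5: wait(T1) -> count=0 queue=[T1] holders={T2,T4}
Step 6: signal(T2) -> count=0 queue=[] holders={T1,T4}
Step 7: signal(T4) -> count=1 queue=[] holders={T1}
Step 8: wait(T2) -> count=0 queue=[] holders={T1,T2}
Step 9: wait(T4) -> count=0 queue=[T4] holders={T1,T2}
Step 10: wait(T5) -> count=0 queue=[T4,T5] holders={T1,T2}
Step 11: signal(T2) -> count=0 queue=[T5] holders={T1,T4}
Step 12: wait(T2) -> count=0 queue=[T5,T2] holders={T1,T4}
Step 13: wait(T3) -> count=0 queue=[T5,T2,T3] holders={T1,T4}
Step 14: signal(T4) -> count=0 queue=[T2,T3] holders={T1,T5}
Step 15: wait(T4) -> count=0 queue=[T2,T3,T4] holders={T1,T5}
Final holders: {T1,T5} -> T1 in holders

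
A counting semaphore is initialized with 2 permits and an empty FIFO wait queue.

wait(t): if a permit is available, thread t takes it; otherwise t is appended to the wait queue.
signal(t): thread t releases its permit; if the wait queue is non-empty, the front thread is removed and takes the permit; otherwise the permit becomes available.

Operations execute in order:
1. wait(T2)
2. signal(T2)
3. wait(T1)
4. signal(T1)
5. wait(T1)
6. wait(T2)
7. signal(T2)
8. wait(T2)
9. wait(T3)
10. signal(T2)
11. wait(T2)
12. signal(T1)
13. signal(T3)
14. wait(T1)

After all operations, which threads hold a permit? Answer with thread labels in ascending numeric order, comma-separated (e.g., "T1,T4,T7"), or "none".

Step 1: wait(T2) -> count=1 queue=[] holders={T2}
Step 2: signal(T2) -> count=2 queue=[] holders={none}
Step 3: wait(T1) -> count=1 queue=[] holders={T1}
Step 4: signal(T1) -> count=2 queue=[] holders={none}
Step 5: wait(T1) -> count=1 queue=[] holders={T1}
Step 6: wait(T2) -> count=0 queue=[] holders={T1,T2}
Step 7: signal(T2) -> count=1 queue=[] holders={T1}
Step 8: wait(T2) -> count=0 queue=[] holders={T1,T2}
Step 9: wait(T3) -> count=0 queue=[T3] holders={T1,T2}
Step 10: signal(T2) -> count=0 queue=[] holders={T1,T3}
Step 11: wait(T2) -> count=0 queue=[T2] holders={T1,T3}
Step 12: signal(T1) -> count=0 queue=[] holders={T2,T3}
Step 13: signal(T3) -> count=1 queue=[] holders={T2}
Step 14: wait(T1) -> count=0 queue=[] holders={T1,T2}
Final holders: T1,T2

Answer: T1,T2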